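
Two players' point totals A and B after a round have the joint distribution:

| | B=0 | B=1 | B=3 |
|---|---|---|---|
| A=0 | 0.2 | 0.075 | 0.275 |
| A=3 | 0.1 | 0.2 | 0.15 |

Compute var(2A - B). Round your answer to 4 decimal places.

11.1775

E[A] = 1.35,  E[B] = 1.55,  E[AB] = 1.95
var(A) = 4.05 − (1.35)² = 2.2275;  var(B) = 4.1 − (1.55)² = 1.6975
Cov(A,B) = 1.95 − (1.35)(1.55) = -0.1425
var(2A - B) = (2)²·2.2275 + (-1)²·1.6975 + 2·(2)·(-1)·-0.1425 = 11.1775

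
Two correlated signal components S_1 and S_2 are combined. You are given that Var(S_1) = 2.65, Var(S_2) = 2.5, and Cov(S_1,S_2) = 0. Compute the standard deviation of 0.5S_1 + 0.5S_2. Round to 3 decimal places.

Var(0.5S_1 + 0.5S_2) = (0.5)²·Var(S_1) + (0.5)²·Var(S_2) + 2·(0.5)·(0.5)·Cov(S_1,S_2)
= 0.25·2.65 + 0.25·2.5 + 0.5·0 = 1.2875
SD(0.5S_1 + 0.5S_2) = √1.2875 ≈ 1.135

1.135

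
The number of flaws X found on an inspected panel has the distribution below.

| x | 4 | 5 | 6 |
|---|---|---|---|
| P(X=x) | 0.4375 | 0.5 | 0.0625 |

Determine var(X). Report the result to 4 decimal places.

0.3594

E[X] = (4)(0.4375) + (5)(0.5) + (6)(0.0625) = 4.625
E[X²] = (4)²(0.4375) + (5)²(0.5) + (6)²(0.0625) = 21.75
var(X) = E[X²] − (E[X])² = 21.75 − (4.625)² = 0.359375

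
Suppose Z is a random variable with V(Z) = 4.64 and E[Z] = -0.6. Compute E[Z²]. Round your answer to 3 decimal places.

5.000

E[Z²] = V(Z) + (E[Z])² = 4.64 + (-0.6)² = 5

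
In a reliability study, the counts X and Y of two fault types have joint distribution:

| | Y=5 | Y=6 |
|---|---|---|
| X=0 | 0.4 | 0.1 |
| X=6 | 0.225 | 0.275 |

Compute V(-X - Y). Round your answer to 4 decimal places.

10.2844

E[X] = 3,  E[Y] = 5.375,  E[XY] = 16.65
V(X) = 18 − (3)² = 9;  V(Y) = 29.125 − (5.375)² = 0.234375
cov(X,Y) = 16.65 − (3)(5.375) = 0.525
V(-X - Y) = (-1)²·9 + (-1)²·0.234375 + 2·(-1)·(-1)·0.525 = 10.284375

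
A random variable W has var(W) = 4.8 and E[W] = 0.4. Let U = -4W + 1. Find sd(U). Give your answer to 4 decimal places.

var(-4W + 1) = (-4)²·4.8 = 76.8
sd(U) = √76.8 ≈ 8.7636

8.7636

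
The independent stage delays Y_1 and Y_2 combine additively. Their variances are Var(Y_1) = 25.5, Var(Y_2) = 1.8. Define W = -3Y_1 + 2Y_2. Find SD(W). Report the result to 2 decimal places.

By independence, Var(W) = (-3)²Var(Y_1) + (2)²Var(Y_2)
= (-3)²·25.5 + (2)²·1.8 = 236.7
SD(W) = √236.7 ≈ 15.39

15.39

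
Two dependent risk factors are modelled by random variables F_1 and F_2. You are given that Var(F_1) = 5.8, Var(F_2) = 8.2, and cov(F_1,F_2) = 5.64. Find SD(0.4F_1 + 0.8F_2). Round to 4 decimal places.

Var(0.4F_1 + 0.8F_2) = (0.4)²·Var(F_1) + (0.8)²·Var(F_2) + 2·(0.4)·(0.8)·cov(F_1,F_2)
= 0.16·5.8 + 0.64·8.2 + 0.64·5.64 = 9.7856
SD(0.4F_1 + 0.8F_2) = √9.7856 ≈ 3.1282

3.1282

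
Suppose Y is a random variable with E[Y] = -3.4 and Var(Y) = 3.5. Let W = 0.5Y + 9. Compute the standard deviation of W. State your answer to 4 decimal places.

0.9354

Var(0.5Y + 9) = (0.5)²·3.5 = 0.875
SD(W) = √0.875 ≈ 0.9354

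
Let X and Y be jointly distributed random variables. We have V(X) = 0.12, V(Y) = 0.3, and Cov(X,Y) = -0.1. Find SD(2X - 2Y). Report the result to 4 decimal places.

V(2X - 2Y) = (2)²·V(X) + (-2)²·V(Y) + 2·(2)·(-2)·Cov(X,Y)
= 4·0.12 + 4·0.3 + -8·-0.1 = 2.48
SD(2X - 2Y) = √2.48 ≈ 1.5748

1.5748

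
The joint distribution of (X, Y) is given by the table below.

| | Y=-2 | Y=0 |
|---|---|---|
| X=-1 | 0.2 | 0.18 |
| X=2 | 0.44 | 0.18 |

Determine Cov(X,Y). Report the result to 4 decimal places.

-0.2592

E[X] = 0.86,  E[Y] = -1.28
E[XY] = -1.36
Cov(X,Y) = E[XY] − E[X]E[Y] = -1.36 − (0.86)(-1.28) = -0.2592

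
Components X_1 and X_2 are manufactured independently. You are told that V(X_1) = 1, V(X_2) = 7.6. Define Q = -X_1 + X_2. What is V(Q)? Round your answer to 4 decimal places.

By independence, V(Q) = (-1)²V(X_1) + (1)²V(X_2)
= (-1)²·1 + (1)²·7.6 = 8.6

8.6000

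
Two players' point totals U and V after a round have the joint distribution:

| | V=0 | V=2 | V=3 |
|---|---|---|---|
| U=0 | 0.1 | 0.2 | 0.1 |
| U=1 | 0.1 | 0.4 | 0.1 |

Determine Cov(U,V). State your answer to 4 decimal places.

E[U] = 0.6,  E[V] = 1.8
E[UV] = 1.1
Cov(U,V) = E[UV] − E[U]E[V] = 1.1 − (0.6)(1.8) = 0.02

0.0200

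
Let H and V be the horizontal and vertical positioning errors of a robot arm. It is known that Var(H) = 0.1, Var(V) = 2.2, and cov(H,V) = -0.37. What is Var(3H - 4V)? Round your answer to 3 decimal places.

44.980

Var(3H - 4V) = (3)²·Var(H) + (-4)²·Var(V) + 2·(3)·(-4)·cov(H,V)
= 9·0.1 + 16·2.2 + -24·-0.37 = 44.98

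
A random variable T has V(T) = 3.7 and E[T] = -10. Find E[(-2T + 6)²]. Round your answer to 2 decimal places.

690.80

E[-2T + 6] = -2·-10 + 6 = 26
V(-2T + 6) = (-2)²·3.7 = 14.8
E[(-2T + 6)²] = V((-2T + 6)) + (E[(-2T + 6)])² = 14.8 + (26)² = 690.8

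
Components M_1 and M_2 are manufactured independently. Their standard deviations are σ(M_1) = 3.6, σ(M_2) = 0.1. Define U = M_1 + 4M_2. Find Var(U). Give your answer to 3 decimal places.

13.120

Var(M_1) = 12.96, Var(M_2) = 0.01
By independence, Var(U) = (1)²Var(M_1) + (4)²Var(M_2)
= (1)²·12.96 + (4)²·0.01 = 13.12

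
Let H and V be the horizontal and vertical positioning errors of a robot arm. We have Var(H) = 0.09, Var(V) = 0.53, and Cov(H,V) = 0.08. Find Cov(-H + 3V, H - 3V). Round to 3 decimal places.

-4.380

Cov(-H + 3V, H - 3V) = (-1)(1)Var(H) + (3)(-3)Var(V) + [(-1)(-3) + (3)(1)]Cov(H,V)
= -1·0.09 + -9·0.53 + 6·0.08 = -4.38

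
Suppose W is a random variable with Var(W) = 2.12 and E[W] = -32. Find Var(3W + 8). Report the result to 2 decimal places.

Var(3W + 8) = (3)²·Var(W) = 9·2.12 = 19.08

19.08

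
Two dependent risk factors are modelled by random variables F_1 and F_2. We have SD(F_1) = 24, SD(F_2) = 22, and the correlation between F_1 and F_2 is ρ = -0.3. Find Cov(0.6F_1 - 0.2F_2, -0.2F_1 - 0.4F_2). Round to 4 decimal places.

Var(F_1) = (24)² = 576;  Var(F_2) = (22)² = 484
Cov(F_1,F_2) = ρ·SD(F_1)·SD(F_2) = -0.3·24·22 = -158.4
Cov(0.6F_1 - 0.2F_2, -0.2F_1 - 0.4F_2) = (0.6)(-0.2)Var(F_1) + (-0.2)(-0.4)Var(F_2) + [(0.6)(-0.4) + (-0.2)(-0.2)]Cov(F_1,F_2)
= -0.12·576 + 0.08·484 + -0.2·-158.4 = 1.28

1.2800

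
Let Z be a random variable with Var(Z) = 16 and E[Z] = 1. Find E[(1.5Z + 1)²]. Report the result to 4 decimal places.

42.2500

E[1.5Z + 1] = 1.5·1 + 1 = 2.5
Var(1.5Z + 1) = (1.5)²·16 = 36
E[(1.5Z + 1)²] = Var((1.5Z + 1)) + (E[(1.5Z + 1)])² = 36 + (2.5)² = 42.25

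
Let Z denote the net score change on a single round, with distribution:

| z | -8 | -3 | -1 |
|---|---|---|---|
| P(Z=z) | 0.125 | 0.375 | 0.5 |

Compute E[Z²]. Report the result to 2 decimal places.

E[Z²] = (-8)²(0.125) + (-3)²(0.375) + (-1)²(0.5) = 11.875

11.88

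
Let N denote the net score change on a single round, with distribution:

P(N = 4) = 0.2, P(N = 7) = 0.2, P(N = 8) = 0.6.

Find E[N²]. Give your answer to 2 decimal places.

51.40

E[N²] = (4)²(0.2) + (7)²(0.2) + (8)²(0.6) = 51.4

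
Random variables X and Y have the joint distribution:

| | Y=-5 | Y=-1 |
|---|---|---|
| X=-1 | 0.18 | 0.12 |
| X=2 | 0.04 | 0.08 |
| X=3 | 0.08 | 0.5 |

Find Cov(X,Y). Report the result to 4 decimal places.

1.4560

E[X] = 1.68,  E[Y] = -2.2
E[XY] = -2.24
Cov(X,Y) = E[XY] − E[X]E[Y] = -2.24 − (1.68)(-2.2) = 1.456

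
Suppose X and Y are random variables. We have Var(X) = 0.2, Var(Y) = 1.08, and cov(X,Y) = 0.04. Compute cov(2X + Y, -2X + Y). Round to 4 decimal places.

0.2800

cov(2X + Y, -2X + Y) = (2)(-2)Var(X) + (1)(1)Var(Y) + [(2)(1) + (1)(-2)]cov(X,Y)
= -4·0.2 + 1·1.08 + 0·0.04 = 0.28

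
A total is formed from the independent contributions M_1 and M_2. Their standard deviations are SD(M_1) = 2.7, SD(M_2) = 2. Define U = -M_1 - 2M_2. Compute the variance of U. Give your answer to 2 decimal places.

23.29

Var(M_1) = 7.29, Var(M_2) = 4
By independence, Var(U) = (-1)²Var(M_1) + (-2)²Var(M_2)
= (-1)²·7.29 + (-2)²·4 = 23.29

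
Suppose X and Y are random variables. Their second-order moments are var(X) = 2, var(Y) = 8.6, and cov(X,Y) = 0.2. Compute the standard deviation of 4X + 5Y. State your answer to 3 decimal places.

var(4X + 5Y) = (4)²·var(X) + (5)²·var(Y) + 2·(4)·(5)·cov(X,Y)
= 16·2 + 25·8.6 + 40·0.2 = 255
SD(4X + 5Y) = √255 ≈ 15.969

15.969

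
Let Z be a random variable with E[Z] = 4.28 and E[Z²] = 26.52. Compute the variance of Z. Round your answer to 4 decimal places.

8.2016

V(Z) = 26.52 − (4.28)² = 8.2016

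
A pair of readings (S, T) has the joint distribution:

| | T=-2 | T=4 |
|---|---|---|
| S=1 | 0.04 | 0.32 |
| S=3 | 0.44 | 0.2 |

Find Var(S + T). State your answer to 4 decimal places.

E[S] = 2.28,  E[T] = 1.12,  E[ST] = 0.96
Var(S) = 6.12 − (2.28)² = 0.9216;  Var(T) = 10.24 − (1.12)² = 8.9856
Cov(S,T) = 0.96 − (2.28)(1.12) = -1.5936
Var(S + T) = (1)²·0.9216 + (1)²·8.9856 + 2·(1)·(1)·-1.5936 = 6.72

6.7200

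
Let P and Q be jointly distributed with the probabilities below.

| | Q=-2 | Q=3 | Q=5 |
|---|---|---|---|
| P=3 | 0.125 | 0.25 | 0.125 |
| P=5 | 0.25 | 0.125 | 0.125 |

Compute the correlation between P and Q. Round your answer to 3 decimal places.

-0.215

E[P] = 4,  E[Q] = 1.625
E[PQ] = 5.875
Cov(P,Q) = E[PQ] − E[P]E[Q] = 5.875 − (4)(1.625) = -0.625
V(P) = 1,  V(Q) = 8.484375
ρ = -0.625 / √(1·8.484375) ≈ -0.215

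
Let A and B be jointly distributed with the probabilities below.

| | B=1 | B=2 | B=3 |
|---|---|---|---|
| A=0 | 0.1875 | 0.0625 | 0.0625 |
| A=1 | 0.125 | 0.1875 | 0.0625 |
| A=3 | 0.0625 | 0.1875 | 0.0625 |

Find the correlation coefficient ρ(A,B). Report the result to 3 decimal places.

E[A] = 1.3125,  E[B] = 1.8125
E[AB] = 2.5625
Cov(A,B) = E[AB] − E[A]E[B] = 2.5625 − (1.3125)(1.8125) = 0.18359375
Var(A) = 1.46484375,  Var(B) = 0.52734375
ρ = 0.18359375 / √(1.46484375·0.52734375) ≈ 0.209

0.209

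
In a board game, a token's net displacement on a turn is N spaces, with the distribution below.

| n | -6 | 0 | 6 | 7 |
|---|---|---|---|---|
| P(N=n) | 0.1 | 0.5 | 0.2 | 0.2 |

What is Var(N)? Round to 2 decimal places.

16.60

E[N] = (-6)(0.1) + (0)(0.5) + (6)(0.2) + (7)(0.2) = 2
E[N²] = (-6)²(0.1) + (0)²(0.5) + (6)²(0.2) + (7)²(0.2) = 20.6
Var(N) = E[N²] − (E[N])² = 20.6 − (2)² = 16.6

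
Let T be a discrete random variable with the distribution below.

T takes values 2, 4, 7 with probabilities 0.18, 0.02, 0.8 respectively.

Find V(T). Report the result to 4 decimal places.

E[T] = (2)(0.18) + (4)(0.02) + (7)(0.8) = 6.04
E[T²] = (2)²(0.18) + (4)²(0.02) + (7)²(0.8) = 40.24
V(T) = E[T²] − (E[T])² = 40.24 − (6.04)² = 3.7584

3.7584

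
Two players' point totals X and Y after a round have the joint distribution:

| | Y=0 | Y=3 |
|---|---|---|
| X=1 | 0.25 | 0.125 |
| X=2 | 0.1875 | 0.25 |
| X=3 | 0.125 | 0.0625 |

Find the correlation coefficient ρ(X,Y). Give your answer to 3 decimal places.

E[X] = 1.8125,  E[Y] = 1.3125
E[XY] = 2.4375
Cov(X,Y) = E[XY] − E[X]E[Y] = 2.4375 − (1.8125)(1.3125) = 0.05859375
Var(X) = 0.52734375,  Var(Y) = 2.21484375
ρ = 0.05859375 / √(0.52734375·2.21484375) ≈ 0.054

0.054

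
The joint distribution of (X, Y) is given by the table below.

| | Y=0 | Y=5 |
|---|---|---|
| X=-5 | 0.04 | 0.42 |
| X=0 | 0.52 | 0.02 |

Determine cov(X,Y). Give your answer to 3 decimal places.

-5.440

E[X] = -2.3,  E[Y] = 2.2
E[XY] = -10.5
cov(X,Y) = E[XY] − E[X]E[Y] = -10.5 − (-2.3)(2.2) = -5.44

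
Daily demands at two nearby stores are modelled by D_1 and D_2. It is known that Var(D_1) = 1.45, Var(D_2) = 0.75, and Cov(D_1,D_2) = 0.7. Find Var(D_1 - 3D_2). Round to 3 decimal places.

4.000

Var(D_1 - 3D_2) = (1)²·Var(D_1) + (-3)²·Var(D_2) + 2·(1)·(-3)·Cov(D_1,D_2)
= 1·1.45 + 9·0.75 + -6·0.7 = 4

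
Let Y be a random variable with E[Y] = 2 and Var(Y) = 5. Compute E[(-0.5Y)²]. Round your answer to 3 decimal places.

E[-0.5Y] = -0.5·2 = -1
Var(-0.5Y) = (-0.5)²·5 = 1.25
E[(-0.5Y)²] = Var((-0.5Y)) + (E[(-0.5Y)])² = 1.25 + (-1)² = 2.25

2.250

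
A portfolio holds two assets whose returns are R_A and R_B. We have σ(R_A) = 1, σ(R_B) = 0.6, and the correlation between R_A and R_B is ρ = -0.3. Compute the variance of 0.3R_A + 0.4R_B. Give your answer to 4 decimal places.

var(R_A) = (1)² = 1;  var(R_B) = (0.6)² = 0.36
Cov(R_A,R_B) = ρ·σ(R_A)·σ(R_B) = -0.3·1·0.6 = -0.18
var(0.3R_A + 0.4R_B) = (0.3)²·var(R_A) + (0.4)²·var(R_B) + 2·(0.3)·(0.4)·Cov(R_A,R_B)
= 0.09·1 + 0.16·0.36 + 0.24·-0.18 = 0.1044

0.1044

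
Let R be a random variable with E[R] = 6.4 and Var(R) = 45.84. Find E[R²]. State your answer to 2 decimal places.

E[R²] = Var(R) + (E[R])² = 45.84 + (6.4)² = 86.8

86.80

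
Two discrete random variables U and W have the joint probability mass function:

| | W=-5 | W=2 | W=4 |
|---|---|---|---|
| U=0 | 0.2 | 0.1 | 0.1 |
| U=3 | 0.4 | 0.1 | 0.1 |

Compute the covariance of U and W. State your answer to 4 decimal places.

E[U] = 1.8,  E[W] = -1.8
E[UW] = -4.2
Cov(U,W) = E[UW] − E[U]E[W] = -4.2 − (1.8)(-1.8) = -0.96

-0.9600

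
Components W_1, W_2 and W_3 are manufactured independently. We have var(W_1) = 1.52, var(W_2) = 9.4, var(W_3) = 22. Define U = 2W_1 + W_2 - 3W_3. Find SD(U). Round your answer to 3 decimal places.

14.611

By independence, var(U) = (2)²var(W_1) + (1)²var(W_2) + (-3)²var(W_3)
= (2)²·1.52 + (1)²·9.4 + (-3)²·22 = 213.48
SD(U) = √213.48 ≈ 14.611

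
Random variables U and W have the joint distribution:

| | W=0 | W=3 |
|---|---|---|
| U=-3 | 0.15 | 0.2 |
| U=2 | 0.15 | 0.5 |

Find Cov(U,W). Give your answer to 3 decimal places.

0.675

E[U] = 0.25,  E[W] = 2.1
E[UW] = 1.2
Cov(U,W) = E[UW] − E[U]E[W] = 1.2 − (0.25)(2.1) = 0.675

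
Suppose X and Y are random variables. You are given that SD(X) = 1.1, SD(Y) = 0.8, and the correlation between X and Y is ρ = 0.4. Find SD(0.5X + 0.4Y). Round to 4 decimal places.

V(X) = (1.1)² = 1.21;  V(Y) = (0.8)² = 0.64
Cov(X,Y) = ρ·SD(X)·SD(Y) = 0.4·1.1·0.8 = 0.352
V(0.5X + 0.4Y) = (0.5)²·V(X) + (0.4)²·V(Y) + 2·(0.5)·(0.4)·Cov(X,Y)
= 0.25·1.21 + 0.16·0.64 + 0.4·0.352 = 0.5457
SD(0.5X + 0.4Y) = √0.5457 ≈ 0.7387

0.7387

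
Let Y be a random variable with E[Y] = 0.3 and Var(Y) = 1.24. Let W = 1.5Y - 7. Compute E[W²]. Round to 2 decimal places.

45.69

E[1.5Y - 7] = 1.5·0.3 − 7 = -6.55
Var(1.5Y - 7) = (1.5)²·1.24 = 2.79
E[W²] = Var(W) + (E[W])² = 2.79 + (-6.55)² = 45.6925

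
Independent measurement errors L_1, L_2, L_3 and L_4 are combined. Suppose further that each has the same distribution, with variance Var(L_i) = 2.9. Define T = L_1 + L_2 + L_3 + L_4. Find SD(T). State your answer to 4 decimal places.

By independence, Var(T) = (1)²Var(L_1) + (1)²Var(L_2) + (1)²Var(L_3) + (1)²Var(L_4)
= (1)²·2.9 + (1)²·2.9 + (1)²·2.9 + (1)²·2.9 = 11.6
SD(T) = √11.6 ≈ 3.4059

3.4059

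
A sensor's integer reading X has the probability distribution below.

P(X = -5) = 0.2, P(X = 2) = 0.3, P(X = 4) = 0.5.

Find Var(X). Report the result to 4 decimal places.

11.6400

E[X] = (-5)(0.2) + (2)(0.3) + (4)(0.5) = 1.6
E[X²] = (-5)²(0.2) + (2)²(0.3) + (4)²(0.5) = 14.2
Var(X) = E[X²] − (E[X])² = 14.2 − (1.6)² = 11.64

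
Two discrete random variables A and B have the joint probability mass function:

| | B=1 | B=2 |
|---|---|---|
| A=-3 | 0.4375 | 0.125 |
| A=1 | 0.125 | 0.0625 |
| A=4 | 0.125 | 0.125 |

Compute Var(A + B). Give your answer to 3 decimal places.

E[A] = -0.5,  E[B] = 1.3125,  E[AB] = -0.3125
Var(A) = 9.25 − (-0.5)² = 9;  Var(B) = 1.9375 − (1.3125)² = 0.21484375
Cov(A,B) = -0.3125 − (-0.5)(1.3125) = 0.34375
Var(A + B) = (1)²·9 + (1)²·0.21484375 + 2·(1)·(1)·0.34375 = 9.90234375

9.902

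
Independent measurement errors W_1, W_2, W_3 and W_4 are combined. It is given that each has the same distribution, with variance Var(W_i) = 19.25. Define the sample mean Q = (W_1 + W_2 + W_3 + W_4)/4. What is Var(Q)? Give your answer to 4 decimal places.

4.8125

By independence, Var(Q) = (0.25)²Var(W_1) + (0.25)²Var(W_2) + (0.25)²Var(W_3) + (0.25)²Var(W_4)
= (0.25)²·19.25 + (0.25)²·19.25 + (0.25)²·19.25 + (0.25)²·19.25 = 4.8125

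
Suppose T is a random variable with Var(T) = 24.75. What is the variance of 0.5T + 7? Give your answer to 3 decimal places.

Var(0.5T + 7) = (0.5)²·Var(T) = 0.25·24.75 = 6.1875

6.188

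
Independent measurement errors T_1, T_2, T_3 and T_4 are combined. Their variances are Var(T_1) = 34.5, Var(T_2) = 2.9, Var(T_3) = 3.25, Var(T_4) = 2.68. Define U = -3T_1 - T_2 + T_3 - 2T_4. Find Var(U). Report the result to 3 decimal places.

327.370

By independence, Var(U) = (-3)²Var(T_1) + (-1)²Var(T_2) + (1)²Var(T_3) + (-2)²Var(T_4)
= (-3)²·34.5 + (-1)²·2.9 + (1)²·3.25 + (-2)²·2.68 = 327.37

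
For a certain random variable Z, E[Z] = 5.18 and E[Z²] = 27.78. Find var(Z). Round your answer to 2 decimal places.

var(Z) = 27.78 − (5.18)² = 0.9476

0.95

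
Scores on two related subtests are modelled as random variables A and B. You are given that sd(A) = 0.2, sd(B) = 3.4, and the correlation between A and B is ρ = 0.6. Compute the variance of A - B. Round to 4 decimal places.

Var(A) = (0.2)² = 0.04;  Var(B) = (3.4)² = 11.56
Cov(A,B) = ρ·sd(A)·sd(B) = 0.6·0.2·3.4 = 0.408
Var(A - B) = (1)²·Var(A) + (-1)²·Var(B) + 2·(1)·(-1)·Cov(A,B)
= 1·0.04 + 1·11.56 + -2·0.408 = 10.784

10.7840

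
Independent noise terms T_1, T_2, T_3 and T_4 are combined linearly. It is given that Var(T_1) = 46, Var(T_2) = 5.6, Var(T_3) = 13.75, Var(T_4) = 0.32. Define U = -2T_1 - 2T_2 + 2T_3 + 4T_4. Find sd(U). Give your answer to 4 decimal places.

By independence, Var(U) = (-2)²Var(T_1) + (-2)²Var(T_2) + (2)²Var(T_3) + (4)²Var(T_4)
= (-2)²·46 + (-2)²·5.6 + (2)²·13.75 + (4)²·0.32 = 266.52
sd(U) = √266.52 ≈ 16.3254

16.3254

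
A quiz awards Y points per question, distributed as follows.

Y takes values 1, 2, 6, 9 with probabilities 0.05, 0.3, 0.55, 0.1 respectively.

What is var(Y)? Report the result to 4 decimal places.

E[Y] = (1)(0.05) + (2)(0.3) + (6)(0.55) + (9)(0.1) = 4.85
E[Y²] = (1)²(0.05) + (2)²(0.3) + (6)²(0.55) + (9)²(0.1) = 29.15
var(Y) = E[Y²] − (E[Y])² = 29.15 − (4.85)² = 5.6275

5.6275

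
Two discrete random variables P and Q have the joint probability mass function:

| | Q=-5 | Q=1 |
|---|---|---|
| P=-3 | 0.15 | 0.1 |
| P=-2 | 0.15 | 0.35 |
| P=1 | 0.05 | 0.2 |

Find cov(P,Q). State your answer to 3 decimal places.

1.050

E[P] = -1.5,  E[Q] = -1.1
E[PQ] = 2.7
cov(P,Q) = E[PQ] − E[P]E[Q] = 2.7 − (-1.5)(-1.1) = 1.05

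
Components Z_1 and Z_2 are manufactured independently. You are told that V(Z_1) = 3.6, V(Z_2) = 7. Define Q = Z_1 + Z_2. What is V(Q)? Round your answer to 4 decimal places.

10.6000

By independence, V(Q) = (1)²V(Z_1) + (1)²V(Z_2)
= (1)²·3.6 + (1)²·7 = 10.6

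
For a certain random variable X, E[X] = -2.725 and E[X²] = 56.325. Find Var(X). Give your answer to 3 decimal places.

48.899

Var(X) = 56.325 − (-2.725)² = 48.899375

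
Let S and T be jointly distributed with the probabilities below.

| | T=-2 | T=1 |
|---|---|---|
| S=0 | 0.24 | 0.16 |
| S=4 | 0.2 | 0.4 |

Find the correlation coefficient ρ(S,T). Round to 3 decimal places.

E[S] = 2.4,  E[T] = -0.32
E[ST] = 0
Cov(S,T) = E[ST] − E[S]E[T] = 0 − (2.4)(-0.32) = 0.768
V(S) = 3.84,  V(T) = 2.2176
ρ = 0.768 / √(3.84·2.2176) ≈ 0.263

0.263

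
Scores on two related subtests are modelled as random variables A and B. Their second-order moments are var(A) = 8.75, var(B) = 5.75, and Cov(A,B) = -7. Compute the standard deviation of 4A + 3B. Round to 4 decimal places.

4.8734

var(4A + 3B) = (4)²·var(A) + (3)²·var(B) + 2·(4)·(3)·Cov(A,B)
= 16·8.75 + 9·5.75 + 24·-7 = 23.75
SD(4A + 3B) = √23.75 ≈ 4.8734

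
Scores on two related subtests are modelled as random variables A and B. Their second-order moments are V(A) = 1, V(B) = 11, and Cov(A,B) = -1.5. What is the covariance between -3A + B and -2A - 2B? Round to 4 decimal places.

Cov(-3A + B, -2A - 2B) = (-3)(-2)V(A) + (1)(-2)V(B) + [(-3)(-2) + (1)(-2)]Cov(A,B)
= 6·1 + -2·11 + 4·-1.5 = -22

-22.0000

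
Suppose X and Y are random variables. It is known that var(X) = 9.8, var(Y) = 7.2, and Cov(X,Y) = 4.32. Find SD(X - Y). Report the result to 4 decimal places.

var(X - Y) = (1)²·var(X) + (-1)²·var(Y) + 2·(1)·(-1)·Cov(X,Y)
= 1·9.8 + 1·7.2 + -2·4.32 = 8.36
SD(X - Y) = √8.36 ≈ 2.8914

2.8914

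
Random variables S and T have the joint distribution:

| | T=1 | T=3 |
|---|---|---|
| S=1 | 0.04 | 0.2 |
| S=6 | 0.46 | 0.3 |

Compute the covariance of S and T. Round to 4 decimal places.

-0.8000

E[S] = 4.8,  E[T] = 2
E[ST] = 8.8
Cov(S,T) = E[ST] − E[S]E[T] = 8.8 − (4.8)(2) = -0.8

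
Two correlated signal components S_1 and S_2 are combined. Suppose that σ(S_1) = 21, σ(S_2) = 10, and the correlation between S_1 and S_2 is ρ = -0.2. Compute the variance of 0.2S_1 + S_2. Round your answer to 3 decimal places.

100.840

var(S_1) = (21)² = 441;  var(S_2) = (10)² = 100
cov(S_1,S_2) = ρ·σ(S_1)·σ(S_2) = -0.2·21·10 = -42
var(0.2S_1 + S_2) = (0.2)²·var(S_1) + (1)²·var(S_2) + 2·(0.2)·(1)·cov(S_1,S_2)
= 0.04·441 + 1·100 + 0.4·-42 = 100.84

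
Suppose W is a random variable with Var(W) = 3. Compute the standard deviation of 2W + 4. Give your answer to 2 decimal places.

Var(2W + 4) = (2)²·3 = 12
sd(2W + 4) = √12 ≈ 3.46

3.46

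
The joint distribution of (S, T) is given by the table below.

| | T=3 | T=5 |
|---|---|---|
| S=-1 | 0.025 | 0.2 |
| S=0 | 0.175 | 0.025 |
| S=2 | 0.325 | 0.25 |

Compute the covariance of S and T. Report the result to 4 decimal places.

E[S] = 0.925,  E[T] = 3.95
E[ST] = 3.375
cov(S,T) = E[ST] − E[S]E[T] = 3.375 − (0.925)(3.95) = -0.27875

-0.2788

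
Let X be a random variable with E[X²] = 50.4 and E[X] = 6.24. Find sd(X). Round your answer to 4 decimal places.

3.3856

Var(X) = 50.4 − (6.24)² = 11.4624
sd(X) = √11.4624 ≈ 3.3856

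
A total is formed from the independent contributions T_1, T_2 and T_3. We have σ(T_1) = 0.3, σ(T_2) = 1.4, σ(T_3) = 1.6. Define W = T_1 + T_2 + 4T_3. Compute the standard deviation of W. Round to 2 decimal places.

6.56

V(T_1) = 0.09, V(T_2) = 1.96, V(T_3) = 2.56
By independence, V(W) = (1)²V(T_1) + (1)²V(T_2) + (4)²V(T_3)
= (1)²·0.09 + (1)²·1.96 + (4)²·2.56 = 43.01
σ(W) = √43.01 ≈ 6.56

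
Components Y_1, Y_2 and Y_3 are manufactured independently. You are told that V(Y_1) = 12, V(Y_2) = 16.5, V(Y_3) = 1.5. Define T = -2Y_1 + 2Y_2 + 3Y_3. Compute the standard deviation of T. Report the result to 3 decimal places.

By independence, V(T) = (-2)²V(Y_1) + (2)²V(Y_2) + (3)²V(Y_3)
= (-2)²·12 + (2)²·16.5 + (3)²·1.5 = 127.5
SD(T) = √127.5 ≈ 11.292

11.292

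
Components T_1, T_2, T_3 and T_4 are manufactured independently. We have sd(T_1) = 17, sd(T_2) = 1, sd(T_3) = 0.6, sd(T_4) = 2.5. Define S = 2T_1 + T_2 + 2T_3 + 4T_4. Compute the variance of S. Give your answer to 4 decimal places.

var(T_1) = 289, var(T_2) = 1, var(T_3) = 0.36, var(T_4) = 6.25
By independence, var(S) = (2)²var(T_1) + (1)²var(T_2) + (2)²var(T_3) + (4)²var(T_4)
= (2)²·289 + (1)²·1 + (2)²·0.36 + (4)²·6.25 = 1258.44

1258.4400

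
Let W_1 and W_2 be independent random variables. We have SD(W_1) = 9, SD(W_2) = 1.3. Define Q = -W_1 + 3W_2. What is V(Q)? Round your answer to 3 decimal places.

96.210

V(W_1) = 81, V(W_2) = 1.69
By independence, V(Q) = (-1)²V(W_1) + (3)²V(W_2)
= (-1)²·81 + (3)²·1.69 = 96.21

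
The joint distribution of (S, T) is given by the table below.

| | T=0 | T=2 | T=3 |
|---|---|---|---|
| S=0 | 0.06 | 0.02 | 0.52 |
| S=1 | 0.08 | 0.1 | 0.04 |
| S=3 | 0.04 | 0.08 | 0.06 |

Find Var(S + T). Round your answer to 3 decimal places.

E[S] = 0.76,  E[T] = 2.26,  E[ST] = 1.34
Var(S) = 1.84 − (0.76)² = 1.2624;  Var(T) = 6.38 − (2.26)² = 1.2724
Cov(S,T) = 1.34 − (0.76)(2.26) = -0.3776
Var(S + T) = (1)²·1.2624 + (1)²·1.2724 + 2·(1)·(1)·-0.3776 = 1.7796

1.780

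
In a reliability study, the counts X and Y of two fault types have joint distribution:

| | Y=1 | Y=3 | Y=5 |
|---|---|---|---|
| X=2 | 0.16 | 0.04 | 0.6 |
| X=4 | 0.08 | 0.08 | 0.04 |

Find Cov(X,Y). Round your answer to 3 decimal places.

-0.480

E[X] = 2.4,  E[Y] = 3.8
E[XY] = 8.64
Cov(X,Y) = E[XY] − E[X]E[Y] = 8.64 − (2.4)(3.8) = -0.48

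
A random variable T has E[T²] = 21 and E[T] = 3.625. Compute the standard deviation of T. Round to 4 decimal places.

2.8035

var(T) = 21 − (3.625)² = 7.859375
SD(T) = √7.859375 ≈ 2.8035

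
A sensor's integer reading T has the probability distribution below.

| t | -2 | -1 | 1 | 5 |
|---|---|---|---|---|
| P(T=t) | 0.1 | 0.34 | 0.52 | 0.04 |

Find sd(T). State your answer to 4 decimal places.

E[T] = (-2)(0.1) + (-1)(0.34) + (1)(0.52) + (5)(0.04) = 0.18
E[T²] = (-2)²(0.1) + (-1)²(0.34) + (1)²(0.52) + (5)²(0.04) = 2.26
V(T) = E[T²] − (E[T])² = 2.26 − (0.18)² = 2.2276
sd(T) = √2.2276 ≈ 1.4925

1.4925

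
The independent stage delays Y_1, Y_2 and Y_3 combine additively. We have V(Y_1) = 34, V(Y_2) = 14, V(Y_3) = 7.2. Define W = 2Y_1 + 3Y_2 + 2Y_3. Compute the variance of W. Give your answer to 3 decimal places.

By independence, V(W) = (2)²V(Y_1) + (3)²V(Y_2) + (2)²V(Y_3)
= (2)²·34 + (3)²·14 + (2)²·7.2 = 290.8

290.800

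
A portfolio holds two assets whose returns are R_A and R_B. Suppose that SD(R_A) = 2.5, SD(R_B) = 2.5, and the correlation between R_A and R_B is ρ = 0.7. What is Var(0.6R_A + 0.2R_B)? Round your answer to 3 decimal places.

3.550

Var(R_A) = (2.5)² = 6.25;  Var(R_B) = (2.5)² = 6.25
cov(R_A,R_B) = ρ·SD(R_A)·SD(R_B) = 0.7·2.5·2.5 = 4.375
Var(0.6R_A + 0.2R_B) = (0.6)²·Var(R_A) + (0.2)²·Var(R_B) + 2·(0.6)·(0.2)·cov(R_A,R_B)
= 0.36·6.25 + 0.04·6.25 + 0.24·4.375 = 3.55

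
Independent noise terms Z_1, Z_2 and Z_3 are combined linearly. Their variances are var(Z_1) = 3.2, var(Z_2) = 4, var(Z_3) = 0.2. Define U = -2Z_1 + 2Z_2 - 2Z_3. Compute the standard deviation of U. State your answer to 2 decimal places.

By independence, var(U) = (-2)²var(Z_1) + (2)²var(Z_2) + (-2)²var(Z_3)
= (-2)²·3.2 + (2)²·4 + (-2)²·0.2 = 29.6
SD(U) = √29.6 ≈ 5.44

5.44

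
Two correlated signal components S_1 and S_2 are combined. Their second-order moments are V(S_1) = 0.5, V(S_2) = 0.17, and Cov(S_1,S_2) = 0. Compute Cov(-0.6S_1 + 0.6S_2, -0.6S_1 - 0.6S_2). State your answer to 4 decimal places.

0.1188

Cov(-0.6S_1 + 0.6S_2, -0.6S_1 - 0.6S_2) = (-0.6)(-0.6)V(S_1) + (0.6)(-0.6)V(S_2) + [(-0.6)(-0.6) + (0.6)(-0.6)]Cov(S_1,S_2)
= 0.36·0.5 + -0.36·0.17 + 0·0 = 0.1188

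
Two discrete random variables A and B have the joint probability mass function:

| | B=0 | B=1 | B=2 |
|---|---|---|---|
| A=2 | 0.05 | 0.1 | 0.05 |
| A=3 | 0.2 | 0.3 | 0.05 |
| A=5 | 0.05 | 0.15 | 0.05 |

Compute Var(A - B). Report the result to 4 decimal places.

1.4475

E[A] = 3.3,  E[B] = 0.85,  E[AB] = 2.85
Var(A) = 12 − (3.3)² = 1.11;  Var(B) = 1.15 − (0.85)² = 0.4275
Cov(A,B) = 2.85 − (3.3)(0.85) = 0.045
Var(A - B) = (1)²·1.11 + (-1)²·0.4275 + 2·(1)·(-1)·0.045 = 1.4475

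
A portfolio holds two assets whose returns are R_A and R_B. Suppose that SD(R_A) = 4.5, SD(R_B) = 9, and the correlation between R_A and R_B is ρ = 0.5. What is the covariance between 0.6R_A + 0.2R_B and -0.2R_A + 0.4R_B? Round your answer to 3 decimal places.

8.100

var(R_A) = (4.5)² = 20.25;  var(R_B) = (9)² = 81
cov(R_A,R_B) = ρ·SD(R_A)·SD(R_B) = 0.5·4.5·9 = 20.25
cov(0.6R_A + 0.2R_B, -0.2R_A + 0.4R_B) = (0.6)(-0.2)var(R_A) + (0.2)(0.4)var(R_B) + [(0.6)(0.4) + (0.2)(-0.2)]cov(R_A,R_B)
= -0.12·20.25 + 0.08·81 + 0.2·20.25 = 8.1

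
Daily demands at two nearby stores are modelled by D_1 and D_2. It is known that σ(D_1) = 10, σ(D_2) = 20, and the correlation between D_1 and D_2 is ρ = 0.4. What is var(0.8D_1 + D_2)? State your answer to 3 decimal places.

var(D_1) = (10)² = 100;  var(D_2) = (20)² = 400
Cov(D_1,D_2) = ρ·σ(D_1)·σ(D_2) = 0.4·10·20 = 80
var(0.8D_1 + D_2) = (0.8)²·var(D_1) + (1)²·var(D_2) + 2·(0.8)·(1)·Cov(D_1,D_2)
= 0.64·100 + 1·400 + 1.6·80 = 592

592.000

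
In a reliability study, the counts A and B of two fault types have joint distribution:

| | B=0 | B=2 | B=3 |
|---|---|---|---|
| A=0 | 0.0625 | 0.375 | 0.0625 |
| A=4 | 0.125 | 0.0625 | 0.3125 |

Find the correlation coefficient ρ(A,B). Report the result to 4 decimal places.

E[A] = 2,  E[B] = 2
E[AB] = 4.25
cov(A,B) = E[AB] − E[A]E[B] = 4.25 − (2)(2) = 0.25
V(A) = 4,  V(B) = 1.125
ρ = 0.25 / √(4·1.125) ≈ 0.1179

0.1179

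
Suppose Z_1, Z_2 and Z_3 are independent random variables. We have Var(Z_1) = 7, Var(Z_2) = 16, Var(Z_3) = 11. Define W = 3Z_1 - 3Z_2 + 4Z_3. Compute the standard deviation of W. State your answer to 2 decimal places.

19.57

By independence, Var(W) = (3)²Var(Z_1) + (-3)²Var(Z_2) + (4)²Var(Z_3)
= (3)²·7 + (-3)²·16 + (4)²·11 = 383
σ(W) = √383 ≈ 19.57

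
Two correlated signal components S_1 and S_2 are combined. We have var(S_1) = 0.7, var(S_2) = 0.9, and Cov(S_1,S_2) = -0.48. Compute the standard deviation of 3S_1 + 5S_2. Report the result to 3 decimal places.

3.795

var(3S_1 + 5S_2) = (3)²·var(S_1) + (5)²·var(S_2) + 2·(3)·(5)·Cov(S_1,S_2)
= 9·0.7 + 25·0.9 + 30·-0.48 = 14.4
SD(3S_1 + 5S_2) = √14.4 ≈ 3.795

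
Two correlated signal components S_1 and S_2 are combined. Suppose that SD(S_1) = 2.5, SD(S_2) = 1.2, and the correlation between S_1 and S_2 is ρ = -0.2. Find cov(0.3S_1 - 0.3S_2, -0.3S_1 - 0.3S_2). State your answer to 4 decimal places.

Var(S_1) = (2.5)² = 6.25;  Var(S_2) = (1.2)² = 1.44
cov(S_1,S_2) = ρ·SD(S_1)·SD(S_2) = -0.2·2.5·1.2 = -0.6
cov(0.3S_1 - 0.3S_2, -0.3S_1 - 0.3S_2) = (0.3)(-0.3)Var(S_1) + (-0.3)(-0.3)Var(S_2) + [(0.3)(-0.3) + (-0.3)(-0.3)]cov(S_1,S_2)
= -0.09·6.25 + 0.09·1.44 + 0·-0.6 = -0.4329

-0.4329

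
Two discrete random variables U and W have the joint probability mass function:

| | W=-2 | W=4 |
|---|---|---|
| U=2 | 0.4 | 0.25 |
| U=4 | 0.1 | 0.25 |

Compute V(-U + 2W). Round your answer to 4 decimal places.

33.3100

E[U] = 2.7,  E[W] = 1,  E[UW] = 3.6
V(U) = 8.2 − (2.7)² = 0.91;  V(W) = 10 − (1)² = 9
Cov(U,W) = 3.6 − (2.7)(1) = 0.9
V(-U + 2W) = (-1)²·0.91 + (2)²·9 + 2·(-1)·(2)·0.9 = 33.31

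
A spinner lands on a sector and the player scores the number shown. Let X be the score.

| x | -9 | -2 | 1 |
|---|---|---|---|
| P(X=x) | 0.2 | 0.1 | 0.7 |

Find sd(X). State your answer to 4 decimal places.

E[X] = (-9)(0.2) + (-2)(0.1) + (1)(0.7) = -1.3
E[X²] = (-9)²(0.2) + (-2)²(0.1) + (1)²(0.7) = 17.3
V(X) = E[X²] − (E[X])² = 17.3 − (-1.3)² = 15.61
sd(X) = √15.61 ≈ 3.9509

3.9509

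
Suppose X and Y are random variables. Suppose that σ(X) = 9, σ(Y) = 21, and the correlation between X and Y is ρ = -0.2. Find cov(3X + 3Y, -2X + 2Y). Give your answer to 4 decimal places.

2160.0000

V(X) = (9)² = 81;  V(Y) = (21)² = 441
cov(X,Y) = ρ·σ(X)·σ(Y) = -0.2·9·21 = -37.8
cov(3X + 3Y, -2X + 2Y) = (3)(-2)V(X) + (3)(2)V(Y) + [(3)(2) + (3)(-2)]cov(X,Y)
= -6·81 + 6·441 + 0·-37.8 = 2160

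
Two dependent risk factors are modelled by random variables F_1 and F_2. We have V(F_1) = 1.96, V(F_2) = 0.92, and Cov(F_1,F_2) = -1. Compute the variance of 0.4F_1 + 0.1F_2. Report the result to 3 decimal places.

0.243

V(0.4F_1 + 0.1F_2) = (0.4)²·V(F_1) + (0.1)²·V(F_2) + 2·(0.4)·(0.1)·Cov(F_1,F_2)
= 0.16·1.96 + 0.01·0.92 + 0.08·-1 = 0.2428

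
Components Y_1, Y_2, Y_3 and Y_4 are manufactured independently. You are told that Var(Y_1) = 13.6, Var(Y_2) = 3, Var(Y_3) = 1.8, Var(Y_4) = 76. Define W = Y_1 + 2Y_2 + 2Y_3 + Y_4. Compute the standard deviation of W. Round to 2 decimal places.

By independence, Var(W) = (1)²Var(Y_1) + (2)²Var(Y_2) + (2)²Var(Y_3) + (1)²Var(Y_4)
= (1)²·13.6 + (2)²·3 + (2)²·1.8 + (1)²·76 = 108.8
SD(W) = √108.8 ≈ 10.43

10.43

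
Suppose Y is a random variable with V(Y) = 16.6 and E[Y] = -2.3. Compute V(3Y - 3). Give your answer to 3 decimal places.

149.400

V(3Y - 3) = (3)²·V(Y) = 9·16.6 = 149.4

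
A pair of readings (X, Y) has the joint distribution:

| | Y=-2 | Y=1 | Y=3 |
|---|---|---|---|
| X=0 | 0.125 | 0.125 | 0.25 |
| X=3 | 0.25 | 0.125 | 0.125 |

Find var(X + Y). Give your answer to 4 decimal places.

5.1094

E[X] = 1.5,  E[Y] = 0.625,  E[XY] = 0
var(X) = 4.5 − (1.5)² = 2.25;  var(Y) = 5.125 − (0.625)² = 4.734375
Cov(X,Y) = 0 − (1.5)(0.625) = -0.9375
var(X + Y) = (1)²·2.25 + (1)²·4.734375 + 2·(1)·(1)·-0.9375 = 5.109375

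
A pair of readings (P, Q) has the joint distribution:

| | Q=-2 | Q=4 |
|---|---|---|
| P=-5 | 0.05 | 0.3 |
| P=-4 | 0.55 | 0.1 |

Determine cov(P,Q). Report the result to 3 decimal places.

-0.960

E[P] = -4.35,  E[Q] = 0.4
E[PQ] = -2.7
cov(P,Q) = E[PQ] − E[P]E[Q] = -2.7 − (-4.35)(0.4) = -0.96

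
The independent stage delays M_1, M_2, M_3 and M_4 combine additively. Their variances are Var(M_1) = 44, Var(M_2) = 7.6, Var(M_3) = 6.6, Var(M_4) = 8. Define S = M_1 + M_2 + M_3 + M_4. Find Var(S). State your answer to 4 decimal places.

66.2000

By independence, Var(S) = (1)²Var(M_1) + (1)²Var(M_2) + (1)²Var(M_3) + (1)²Var(M_4)
= (1)²·44 + (1)²·7.6 + (1)²·6.6 + (1)²·8 = 66.2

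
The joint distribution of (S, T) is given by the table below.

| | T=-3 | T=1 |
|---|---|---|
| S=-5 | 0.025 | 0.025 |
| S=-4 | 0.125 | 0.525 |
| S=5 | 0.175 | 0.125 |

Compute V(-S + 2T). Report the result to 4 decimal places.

42.3875

E[S] = -1.35,  E[T] = -0.3,  E[ST] = -2.35
V(S) = 19.15 − (-1.35)² = 17.3275;  V(T) = 3.6 − (-0.3)² = 3.51
cov(S,T) = -2.35 − (-1.35)(-0.3) = -2.755
V(-S + 2T) = (-1)²·17.3275 + (2)²·3.51 + 2·(-1)·(2)·-2.755 = 42.3875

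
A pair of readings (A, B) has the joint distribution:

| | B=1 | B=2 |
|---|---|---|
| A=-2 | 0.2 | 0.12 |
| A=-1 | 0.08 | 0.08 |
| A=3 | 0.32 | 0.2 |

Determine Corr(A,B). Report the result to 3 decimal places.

-0.021

E[A] = 0.76,  E[B] = 1.4
E[AB] = 1.04
Cov(A,B) = E[AB] − E[A]E[B] = 1.04 − (0.76)(1.4) = -0.024
V(A) = 5.5424,  V(B) = 0.24
ρ = -0.024 / √(5.5424·0.24) ≈ -0.021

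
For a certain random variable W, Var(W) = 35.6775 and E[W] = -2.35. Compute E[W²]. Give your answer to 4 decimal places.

E[W²] = Var(W) + (E[W])² = 35.6775 + (-2.35)² = 41.2

41.2000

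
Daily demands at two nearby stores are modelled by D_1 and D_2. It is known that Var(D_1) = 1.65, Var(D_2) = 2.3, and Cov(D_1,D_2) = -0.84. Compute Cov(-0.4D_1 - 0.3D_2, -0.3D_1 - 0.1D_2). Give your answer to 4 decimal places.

Cov(-0.4D_1 - 0.3D_2, -0.3D_1 - 0.1D_2) = (-0.4)(-0.3)Var(D_1) + (-0.3)(-0.1)Var(D_2) + [(-0.4)(-0.1) + (-0.3)(-0.3)]Cov(D_1,D_2)
= 0.12·1.65 + 0.03·2.3 + 0.13·-0.84 = 0.1578

0.1578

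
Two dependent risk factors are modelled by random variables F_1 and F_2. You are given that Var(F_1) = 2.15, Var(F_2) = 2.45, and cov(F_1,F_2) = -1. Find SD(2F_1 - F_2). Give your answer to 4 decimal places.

3.8794

Var(2F_1 - F_2) = (2)²·Var(F_1) + (-1)²·Var(F_2) + 2·(2)·(-1)·cov(F_1,F_2)
= 4·2.15 + 1·2.45 + -4·-1 = 15.05
SD(2F_1 - F_2) = √15.05 ≈ 3.8794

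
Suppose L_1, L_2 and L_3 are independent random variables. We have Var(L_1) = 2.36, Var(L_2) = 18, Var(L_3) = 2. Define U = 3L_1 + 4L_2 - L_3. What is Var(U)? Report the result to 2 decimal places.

311.24

By independence, Var(U) = (3)²Var(L_1) + (4)²Var(L_2) + (-1)²Var(L_3)
= (3)²·2.36 + (4)²·18 + (-1)²·2 = 311.24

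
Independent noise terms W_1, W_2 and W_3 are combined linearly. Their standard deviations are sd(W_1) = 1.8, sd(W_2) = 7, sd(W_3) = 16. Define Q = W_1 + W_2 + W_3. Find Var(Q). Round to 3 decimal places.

Var(W_1) = 3.24, Var(W_2) = 49, Var(W_3) = 256
By independence, Var(Q) = (1)²Var(W_1) + (1)²Var(W_2) + (1)²Var(W_3)
= (1)²·3.24 + (1)²·49 + (1)²·256 = 308.24

308.240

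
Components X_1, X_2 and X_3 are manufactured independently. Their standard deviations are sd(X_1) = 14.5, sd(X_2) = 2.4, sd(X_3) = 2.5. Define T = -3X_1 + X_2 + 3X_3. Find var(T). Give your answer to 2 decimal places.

1954.26

var(X_1) = 210.25, var(X_2) = 5.76, var(X_3) = 6.25
By independence, var(T) = (-3)²var(X_1) + (1)²var(X_2) + (3)²var(X_3)
= (-3)²·210.25 + (1)²·5.76 + (3)²·6.25 = 1954.26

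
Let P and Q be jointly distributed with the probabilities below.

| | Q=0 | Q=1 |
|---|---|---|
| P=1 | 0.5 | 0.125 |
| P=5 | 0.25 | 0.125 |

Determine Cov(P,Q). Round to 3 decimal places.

0.125

E[P] = 2.5,  E[Q] = 0.25
E[PQ] = 0.75
Cov(P,Q) = E[PQ] − E[P]E[Q] = 0.75 − (2.5)(0.25) = 0.125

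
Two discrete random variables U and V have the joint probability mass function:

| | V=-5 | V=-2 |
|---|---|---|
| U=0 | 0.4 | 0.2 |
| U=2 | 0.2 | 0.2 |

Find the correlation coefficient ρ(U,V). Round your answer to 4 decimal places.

0.1667

E[U] = 0.8,  E[V] = -3.8
E[UV] = -2.8
cov(U,V) = E[UV] − E[U]E[V] = -2.8 − (0.8)(-3.8) = 0.24
Var(U) = 0.96,  Var(V) = 2.16
ρ = 0.24 / √(0.96·2.16) ≈ 0.1667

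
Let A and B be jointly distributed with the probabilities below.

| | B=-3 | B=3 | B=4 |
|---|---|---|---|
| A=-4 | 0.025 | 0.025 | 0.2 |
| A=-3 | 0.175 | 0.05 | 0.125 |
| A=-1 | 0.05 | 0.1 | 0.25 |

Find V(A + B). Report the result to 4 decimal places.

E[A] = -2.45,  E[B] = 2.075,  E[AB] = -4.725
V(A) = 7.55 − (-2.45)² = 1.5475;  V(B) = 13.025 − (2.075)² = 8.719375
Cov(A,B) = -4.725 − (-2.45)(2.075) = 0.35875
V(A + B) = (1)²·1.5475 + (1)²·8.719375 + 2·(1)·(1)·0.35875 = 10.984375

10.9844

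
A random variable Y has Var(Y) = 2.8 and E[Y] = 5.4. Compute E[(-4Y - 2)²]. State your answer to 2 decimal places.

E[-4Y - 2] = -4·5.4 − 2 = -23.6
Var(-4Y - 2) = (-4)²·2.8 = 44.8
E[(-4Y - 2)²] = Var((-4Y - 2)) + (E[(-4Y - 2)])² = 44.8 + (-23.6)² = 601.76

601.76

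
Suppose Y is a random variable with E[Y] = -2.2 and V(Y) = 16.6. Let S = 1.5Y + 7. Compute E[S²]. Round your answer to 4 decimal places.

51.0400

E[1.5Y + 7] = 1.5·-2.2 + 7 = 3.7
V(1.5Y + 7) = (1.5)²·16.6 = 37.35
E[S²] = V(S) + (E[S])² = 37.35 + (3.7)² = 51.04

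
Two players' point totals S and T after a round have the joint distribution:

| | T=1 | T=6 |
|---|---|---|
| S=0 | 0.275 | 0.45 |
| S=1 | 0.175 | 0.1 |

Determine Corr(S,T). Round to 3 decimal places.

E[S] = 0.275,  E[T] = 3.75
E[ST] = 0.775
Cov(S,T) = E[ST] − E[S]E[T] = 0.775 − (0.275)(3.75) = -0.25625
Var(S) = 0.199375,  Var(T) = 6.1875
ρ = -0.25625 / √(0.199375·6.1875) ≈ -0.231

-0.231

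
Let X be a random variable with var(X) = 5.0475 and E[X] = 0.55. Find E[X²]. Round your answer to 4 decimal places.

E[X²] = var(X) + (E[X])² = 5.0475 + (0.55)² = 5.35

5.3500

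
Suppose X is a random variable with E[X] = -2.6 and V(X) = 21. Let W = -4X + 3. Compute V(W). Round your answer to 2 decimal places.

V(-4X + 3) = (-4)²·V(X) = 16·21 = 336

336.00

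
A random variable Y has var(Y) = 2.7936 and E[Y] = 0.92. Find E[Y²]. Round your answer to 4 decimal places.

3.6400

E[Y²] = var(Y) + (E[Y])² = 2.7936 + (0.92)² = 3.64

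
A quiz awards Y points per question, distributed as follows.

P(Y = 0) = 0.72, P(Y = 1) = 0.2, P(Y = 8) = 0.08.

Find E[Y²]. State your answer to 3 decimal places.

E[Y²] = (0)²(0.72) + (1)²(0.2) + (8)²(0.08) = 5.32

5.320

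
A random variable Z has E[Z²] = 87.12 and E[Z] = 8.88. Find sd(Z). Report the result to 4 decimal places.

Var(Z) = 87.12 − (8.88)² = 8.2656
sd(Z) = √8.2656 ≈ 2.8750

2.8750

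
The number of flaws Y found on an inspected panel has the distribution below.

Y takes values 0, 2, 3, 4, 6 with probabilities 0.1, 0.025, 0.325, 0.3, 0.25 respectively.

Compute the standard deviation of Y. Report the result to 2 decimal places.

1.72

E[Y] = (0)(0.1) + (2)(0.025) + (3)(0.325) + (4)(0.3) + (6)(0.25) = 3.725
E[Y²] = (0)²(0.1) + (2)²(0.025) + (3)²(0.325) + (4)²(0.3) + (6)²(0.25) = 16.825
V(Y) = E[Y²] − (E[Y])² = 16.825 − (3.725)² = 2.949375
SD(Y) = √2.949375 ≈ 1.72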